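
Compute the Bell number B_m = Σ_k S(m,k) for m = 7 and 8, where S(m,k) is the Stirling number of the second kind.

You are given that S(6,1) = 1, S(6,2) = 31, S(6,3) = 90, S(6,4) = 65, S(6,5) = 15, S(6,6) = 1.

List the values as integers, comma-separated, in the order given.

i=7: T(7,1)=0+1·1=1 | T(7,2)=1+2·31=63 | T(7,3)=31+3·90=301 | T(7,4)=90+4·65=350 | T(7,5)=65+5·15=140 | T(7,6)=15+6·1=21 | T(7,7)=1+7·0=1
i=8: T(8,1)=0+1·1=1 | T(8,2)=1+2·63=127 | T(8,3)=63+3·301=966 | T(8,4)=301+4·350=1701 | T(8,5)=350+5·140=1050 | T(8,6)=140+6·21=266 | T(8,7)=21+7·1=28 | T(8,8)=1+8·0=1
B_7 = ΣS(7,k) = 1+63+301+350+140+21+1 = 877
B_8 = ΣS(8,k) = 1+127+966+1701+1050+266+28+1 = 4140

877, 4140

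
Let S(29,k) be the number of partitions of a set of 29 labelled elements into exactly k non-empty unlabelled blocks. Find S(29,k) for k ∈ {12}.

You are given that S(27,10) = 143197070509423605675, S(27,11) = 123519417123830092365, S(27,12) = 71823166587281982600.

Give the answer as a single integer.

13326679652926121224470

i=28: T(28,11)=143197070509423605675+11·123519417123830092365=1501910658871554621690 | T(28,12)=123519417123830092365+12·71823166587281982600=985397416171213883565
i=29: T(29,12)=1501910658871554621690+12·985397416171213883565=13326679652926121224470
Read S(29,12) = 13326679652926121224470.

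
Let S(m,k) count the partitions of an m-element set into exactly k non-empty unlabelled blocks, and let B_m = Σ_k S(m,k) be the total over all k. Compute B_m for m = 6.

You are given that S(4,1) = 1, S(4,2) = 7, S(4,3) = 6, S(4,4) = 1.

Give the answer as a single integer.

i=5: T(5,1)=0+1·1=1 | T(5,2)=1+2·7=15 | T(5,3)=7+3·6=25 | T(5,4)=6+4·1=10 | T(5,5)=1+5·0=1
i=6: T(6,1)=0+1·1=1 | T(6,2)=1+2·15=31 | T(6,3)=15+3·25=90 | T(6,4)=25+4·10=65 | T(6,5)=10+5·1=15 | T(6,6)=1+6·0=1
B_6 = ΣS(6,k) = 1+31+90+65+15+1 = 203

203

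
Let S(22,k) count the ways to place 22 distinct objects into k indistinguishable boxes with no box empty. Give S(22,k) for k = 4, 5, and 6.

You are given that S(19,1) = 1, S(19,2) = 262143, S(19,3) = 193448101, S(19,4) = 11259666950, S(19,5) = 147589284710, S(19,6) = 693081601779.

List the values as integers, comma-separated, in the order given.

r20: T_20,2=2×262143+1=524287; T_20,3=3×193448101+262143=580606446; T_20,4=4×11259666950+193448101=45232115901; T_20,5=5×147589284710+11259666950=749206090500; T_20,6=6×693081601779+147589284710=4306078895384
r21: T_21,3=3×580606446+524287=1742343625; T_21,4=4×45232115901+580606446=181509070050; T_21,5=5×749206090500+45232115901=3791262568401; T_21,6=6×4306078895384+749206090500=26585679462804
r22: T_22,4=4×181509070050+1742343625=727778623825; T_22,5=5×3791262568401+181509070050=19137821912055; T_22,6=6×26585679462804+3791262568401=163305339345225
Read S(22,4) = 727778623825, S(22,5) = 19137821912055, S(22,6) = 163305339345225.

727778623825, 19137821912055, 163305339345225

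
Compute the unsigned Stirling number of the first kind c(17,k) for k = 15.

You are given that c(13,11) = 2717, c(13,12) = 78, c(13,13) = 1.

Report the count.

[14] T[14,12]:13*78+2717=3731 · T[14,13]:13*1+78=91 · T[14,14]:13*0+1=1
[15] T[15,13]:14*91+3731=5005 · T[15,14]:14*1+91=105 · T[15,15]:14*0+1=1
[16] T[16,14]:15*105+5005=6580 · T[16,15]:15*1+105=120
[17] T[17,15]:16*120+6580=8500
Read c(17,15) = 8500.

8500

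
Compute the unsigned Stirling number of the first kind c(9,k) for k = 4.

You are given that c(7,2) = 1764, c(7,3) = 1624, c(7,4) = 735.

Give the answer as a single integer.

67284

@8  (8,3):1624·7+1764→13132, (8,4):735·7+1624→6769
@9  (9,4):6769·8+13132→67284
Read c(9,4) = 67284.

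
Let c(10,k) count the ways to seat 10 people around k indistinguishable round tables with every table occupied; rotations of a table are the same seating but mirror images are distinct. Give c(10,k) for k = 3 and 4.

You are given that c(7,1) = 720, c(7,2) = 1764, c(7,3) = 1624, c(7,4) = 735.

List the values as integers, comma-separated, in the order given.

1172700, 723680

r8: T_8,1=7×720+0=5040; T_8,2=7×1764+720=13068; T_8,3=7×1624+1764=13132; T_8,4=7×735+1624=6769
r9: T_9,2=8×13068+5040=109584; T_9,3=8×13132+13068=118124; T_9,4=8×6769+13132=67284
r10: T_10,3=9×118124+109584=1172700; T_10,4=9×67284+118124=723680
Read c(10,3) = 1172700, c(10,4) = 723680.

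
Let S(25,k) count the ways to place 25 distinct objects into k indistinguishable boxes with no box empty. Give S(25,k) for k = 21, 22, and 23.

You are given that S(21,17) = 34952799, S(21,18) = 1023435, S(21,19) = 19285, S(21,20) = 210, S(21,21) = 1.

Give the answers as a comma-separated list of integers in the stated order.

i=22: T(22,18)=34952799+18·1023435=53374629 | T(22,19)=1023435+19·19285=1389850 | T(22,20)=19285+20·210=23485 | T(22,21)=210+21·1=231 | T(22,22)=1+22·0=1
i=23: T(23,19)=53374629+19·1389850=79781779 | T(23,20)=1389850+20·23485=1859550 | T(23,21)=23485+21·231=28336 | T(23,22)=231+22·1=253 | T(23,23)=1+23·0=1
i=24: T(24,20)=79781779+20·1859550=116972779 | T(24,21)=1859550+21·28336=2454606 | T(24,22)=28336+22·253=33902 | T(24,23)=253+23·1=276
i=25: T(25,21)=116972779+21·2454606=168519505 | T(25,22)=2454606+22·33902=3200450 | T(25,23)=33902+23·276=40250
Read S(25,21) = 168519505, S(25,22) = 3200450, S(25,23) = 40250.

168519505, 3200450, 40250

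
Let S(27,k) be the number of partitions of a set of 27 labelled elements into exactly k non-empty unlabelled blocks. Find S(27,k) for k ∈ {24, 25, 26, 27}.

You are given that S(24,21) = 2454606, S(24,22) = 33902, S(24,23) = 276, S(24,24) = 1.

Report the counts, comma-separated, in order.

5265000, 55575, 351, 1

r25: T_25,22=22×33902+2454606=3200450; T_25,23=23×276+33902=40250; T_25,24=24×1+276=300; T_25,25=25×0+1=1
r26: T_26,23=23×40250+3200450=4126200; T_26,24=24×300+40250=47450; T_26,25=25×1+300=325; T_26,26=26×0+1=1
r27: T_27,24=24×47450+4126200=5265000; T_27,25=25×325+47450=55575; T_27,26=26×1+325=351; T_27,27=27×0+1=1
Read S(27,24) = 5265000, S(27,25) = 55575, S(27,26) = 351, S(27,27) = 1.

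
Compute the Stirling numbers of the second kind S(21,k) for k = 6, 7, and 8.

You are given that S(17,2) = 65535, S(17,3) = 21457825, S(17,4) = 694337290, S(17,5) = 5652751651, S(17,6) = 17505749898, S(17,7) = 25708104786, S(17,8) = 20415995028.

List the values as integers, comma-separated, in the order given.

26585679462804, 82310957214948, 132511015347084

[18] T[18,3]:3*21457825+65535=64439010 · T[18,4]:4*694337290+21457825=2798806985 · T[18,5]:5*5652751651+694337290=28958095545 · T[18,6]:6*17505749898+5652751651=110687251039 · T[18,7]:7*25708104786+17505749898=197462483400 · T[18,8]:8*20415995028+25708104786=189036065010
[19] T[19,4]:4*2798806985+64439010=11259666950 · T[19,5]:5*28958095545+2798806985=147589284710 · T[19,6]:6*110687251039+28958095545=693081601779 · T[19,7]:7*197462483400+110687251039=1492924634839 · T[19,8]:8*189036065010+197462483400=1709751003480
[20] T[20,5]:5*147589284710+11259666950=749206090500 · T[20,6]:6*693081601779+147589284710=4306078895384 · T[20,7]:7*1492924634839+693081601779=11143554045652 · T[20,8]:8*1709751003480+1492924634839=15170932662679
[21] T[21,6]:6*4306078895384+749206090500=26585679462804 · T[21,7]:7*11143554045652+4306078895384=82310957214948 · T[21,8]:8*15170932662679+11143554045652=132511015347084
Read S(21,6) = 26585679462804, S(21,7) = 82310957214948, S(21,8) = 132511015347084.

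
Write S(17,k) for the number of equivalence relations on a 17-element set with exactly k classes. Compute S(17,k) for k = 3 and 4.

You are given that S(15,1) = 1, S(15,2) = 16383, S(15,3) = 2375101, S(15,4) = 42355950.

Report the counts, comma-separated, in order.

21457825, 694337290

i=16: T(16,2)=1+2·16383=32767 | T(16,3)=16383+3·2375101=7141686 | T(16,4)=2375101+4·42355950=171798901
i=17: T(17,3)=32767+3·7141686=21457825 | T(17,4)=7141686+4·171798901=694337290
Read S(17,3) = 21457825, S(17,4) = 694337290.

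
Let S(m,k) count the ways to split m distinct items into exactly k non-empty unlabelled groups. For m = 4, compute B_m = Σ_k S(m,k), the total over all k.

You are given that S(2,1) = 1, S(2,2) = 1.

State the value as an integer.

r3: T_3,1=1×1+0=1; T_3,2=2×1+1=3; T_3,3=3×0+1=1
r4: T_4,1=1×1+0=1; T_4,2=2×3+1=7; T_4,3=3×1+3=6; T_4,4=4×0+1=1
B_4 = ΣS(4,k) = 1+7+6+1 = 15

15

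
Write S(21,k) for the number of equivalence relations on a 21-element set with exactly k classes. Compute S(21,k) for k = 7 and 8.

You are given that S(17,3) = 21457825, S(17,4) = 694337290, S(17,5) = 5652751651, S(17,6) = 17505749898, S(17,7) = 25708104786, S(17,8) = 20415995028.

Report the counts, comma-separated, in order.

82310957214948, 132511015347084

r18: T_18,4=4×694337290+21457825=2798806985; T_18,5=5×5652751651+694337290=28958095545; T_18,6=6×17505749898+5652751651=110687251039; T_18,7=7×25708104786+17505749898=197462483400; T_18,8=8×20415995028+25708104786=189036065010
r19: T_19,5=5×28958095545+2798806985=147589284710; T_19,6=6×110687251039+28958095545=693081601779; T_19,7=7×197462483400+110687251039=1492924634839; T_19,8=8×189036065010+197462483400=1709751003480
r20: T_20,6=6×693081601779+147589284710=4306078895384; T_20,7=7×1492924634839+693081601779=11143554045652; T_20,8=8×1709751003480+1492924634839=15170932662679
r21: T_21,7=7×11143554045652+4306078895384=82310957214948; T_21,8=8×15170932662679+11143554045652=132511015347084
Read S(21,7) = 82310957214948, S(21,8) = 132511015347084.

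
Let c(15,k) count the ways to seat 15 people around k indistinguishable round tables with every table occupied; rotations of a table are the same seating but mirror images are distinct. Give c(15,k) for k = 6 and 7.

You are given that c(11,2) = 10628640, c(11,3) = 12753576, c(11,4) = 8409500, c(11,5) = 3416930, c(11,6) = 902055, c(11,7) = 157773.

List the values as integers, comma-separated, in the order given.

r12: T_12,3=11×12753576+10628640=150917976; T_12,4=11×8409500+12753576=105258076; T_12,5=11×3416930+8409500=45995730; T_12,6=11×902055+3416930=13339535; T_12,7=11×157773+902055=2637558
r13: T_13,4=12×105258076+150917976=1414014888; T_13,5=12×45995730+105258076=657206836; T_13,6=12×13339535+45995730=206070150; T_13,7=12×2637558+13339535=44990231
r14: T_14,5=13×657206836+1414014888=9957703756; T_14,6=13×206070150+657206836=3336118786; T_14,7=13×44990231+206070150=790943153
r15: T_15,6=14×3336118786+9957703756=56663366760; T_15,7=14×790943153+3336118786=14409322928
Read c(15,6) = 56663366760, c(15,7) = 14409322928.

56663366760, 14409322928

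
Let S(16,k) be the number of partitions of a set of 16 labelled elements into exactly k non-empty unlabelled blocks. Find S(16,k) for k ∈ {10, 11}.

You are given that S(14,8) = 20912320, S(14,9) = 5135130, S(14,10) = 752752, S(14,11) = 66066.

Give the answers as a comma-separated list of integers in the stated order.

193754990, 28936908

[15] T[15,9]:9*5135130+20912320=67128490 · T[15,10]:10*752752+5135130=12662650 · T[15,11]:11*66066+752752=1479478
[16] T[16,10]:10*12662650+67128490=193754990 · T[16,11]:11*1479478+12662650=28936908
Read S(16,10) = 193754990, S(16,11) = 28936908.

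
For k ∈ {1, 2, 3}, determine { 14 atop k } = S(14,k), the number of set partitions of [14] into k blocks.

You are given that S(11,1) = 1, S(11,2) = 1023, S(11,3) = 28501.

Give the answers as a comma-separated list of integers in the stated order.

[12] T[12,1]:1*1+0=1 · T[12,2]:2*1023+1=2047 · T[12,3]:3*28501+1023=86526
[13] T[13,1]:1*1+0=1 · T[13,2]:2*2047+1=4095 · T[13,3]:3*86526+2047=261625
[14] T[14,1]:1*1+0=1 · T[14,2]:2*4095+1=8191 · T[14,3]:3*261625+4095=788970
Read S(14,1) = 1, S(14,2) = 8191, S(14,3) = 788970.

1, 8191, 788970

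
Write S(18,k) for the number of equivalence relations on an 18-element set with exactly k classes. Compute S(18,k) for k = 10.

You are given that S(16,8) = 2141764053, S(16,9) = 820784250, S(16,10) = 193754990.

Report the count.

r17: T_17,9=9×820784250+2141764053=9528822303; T_17,10=10×193754990+820784250=2758334150
r18: T_18,10=10×2758334150+9528822303=37112163803
Read S(18,10) = 37112163803.

37112163803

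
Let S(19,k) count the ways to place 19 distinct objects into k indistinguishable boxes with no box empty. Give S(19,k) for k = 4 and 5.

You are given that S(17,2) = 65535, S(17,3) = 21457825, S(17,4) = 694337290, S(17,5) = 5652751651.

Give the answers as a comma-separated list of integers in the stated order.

11259666950, 147589284710

row 18: T[18][3]=3·21457825+65535=64439010  T[18][4]=4·694337290+21457825=2798806985  T[18][5]=5·5652751651+694337290=28958095545
row 19: T[19][4]=4·2798806985+64439010=11259666950  T[19][5]=5·28958095545+2798806985=147589284710
Read S(19,4) = 11259666950, S(19,5) = 147589284710.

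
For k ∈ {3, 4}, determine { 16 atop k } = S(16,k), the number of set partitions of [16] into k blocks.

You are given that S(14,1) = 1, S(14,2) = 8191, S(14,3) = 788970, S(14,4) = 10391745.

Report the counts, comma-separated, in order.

7141686, 171798901

row 15: T[15][2]=2·8191+1=16383  T[15][3]=3·788970+8191=2375101  T[15][4]=4·10391745+788970=42355950
row 16: T[16][3]=3·2375101+16383=7141686  T[16][4]=4·42355950+2375101=171798901
Read S(16,3) = 7141686, S(16,4) = 171798901.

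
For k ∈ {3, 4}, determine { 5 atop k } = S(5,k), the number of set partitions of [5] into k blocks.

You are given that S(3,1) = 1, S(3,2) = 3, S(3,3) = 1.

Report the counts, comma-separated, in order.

i=4: T(4,2)=1+2·3=7 | T(4,3)=3+3·1=6 | T(4,4)=1+4·0=1
i=5: T(5,3)=7+3·6=25 | T(5,4)=6+4·1=10
Read S(5,3) = 25, S(5,4) = 10.

25, 10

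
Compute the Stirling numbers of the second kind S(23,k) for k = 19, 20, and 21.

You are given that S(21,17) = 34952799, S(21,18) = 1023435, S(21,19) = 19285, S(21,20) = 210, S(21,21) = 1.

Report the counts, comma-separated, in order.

79781779, 1859550, 28336

r22: T_22,18=18×1023435+34952799=53374629; T_22,19=19×19285+1023435=1389850; T_22,20=20×210+19285=23485; T_22,21=21×1+210=231
r23: T_23,19=19×1389850+53374629=79781779; T_23,20=20×23485+1389850=1859550; T_23,21=21×231+23485=28336
Read S(23,19) = 79781779, S(23,20) = 1859550, S(23,21) = 28336.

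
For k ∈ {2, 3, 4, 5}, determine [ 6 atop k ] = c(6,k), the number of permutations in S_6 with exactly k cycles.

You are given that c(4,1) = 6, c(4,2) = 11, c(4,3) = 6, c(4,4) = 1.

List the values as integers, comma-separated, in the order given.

i=5: T(5,1)=0+4·6=24 | T(5,2)=6+4·11=50 | T(5,3)=11+4·6=35 | T(5,4)=6+4·1=10 | T(5,5)=1+4·0=1
i=6: T(6,2)=24+5·50=274 | T(6,3)=50+5·35=225 | T(6,4)=35+5·10=85 | T(6,5)=10+5·1=15
Read c(6,2) = 274, c(6,3) = 225, c(6,4) = 85, c(6,5) = 15.

274, 225, 85, 15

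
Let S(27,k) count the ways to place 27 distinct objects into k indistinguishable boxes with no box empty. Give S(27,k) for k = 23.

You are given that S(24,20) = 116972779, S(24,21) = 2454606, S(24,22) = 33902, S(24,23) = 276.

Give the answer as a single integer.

[25] T[25,21]:21*2454606+116972779=168519505 · T[25,22]:22*33902+2454606=3200450 · T[25,23]:23*276+33902=40250
[26] T[26,22]:22*3200450+168519505=238929405 · T[26,23]:23*40250+3200450=4126200
[27] T[27,23]:23*4126200+238929405=333832005
Read S(27,23) = 333832005.

333832005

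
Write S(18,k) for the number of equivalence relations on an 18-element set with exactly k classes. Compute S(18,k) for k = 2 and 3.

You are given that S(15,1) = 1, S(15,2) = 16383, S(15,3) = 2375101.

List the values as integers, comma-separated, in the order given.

row 16: T[16][1]=1·1+0=1  T[16][2]=2·16383+1=32767  T[16][3]=3·2375101+16383=7141686
row 17: T[17][1]=1·1+0=1  T[17][2]=2·32767+1=65535  T[17][3]=3·7141686+32767=21457825
row 18: T[18][2]=2·65535+1=131071  T[18][3]=3·21457825+65535=64439010
Read S(18,2) = 131071, S(18,3) = 64439010.

131071, 64439010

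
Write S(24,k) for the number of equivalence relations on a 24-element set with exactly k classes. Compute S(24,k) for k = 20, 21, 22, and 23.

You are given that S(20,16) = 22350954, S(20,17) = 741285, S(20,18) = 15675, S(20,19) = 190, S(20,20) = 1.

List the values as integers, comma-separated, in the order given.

116972779, 2454606, 33902, 276

row 21: T[21][17]=17·741285+22350954=34952799  T[21][18]=18·15675+741285=1023435  T[21][19]=19·190+15675=19285  T[21][20]=20·1+190=210  T[21][21]=21·0+1=1
row 22: T[22][18]=18·1023435+34952799=53374629  T[22][19]=19·19285+1023435=1389850  T[22][20]=20·210+19285=23485  T[22][21]=21·1+210=231  T[22][22]=22·0+1=1
row 23: T[23][19]=19·1389850+53374629=79781779  T[23][20]=20·23485+1389850=1859550  T[23][21]=21·231+23485=28336  T[23][22]=22·1+231=253  T[23][23]=23·0+1=1
row 24: T[24][20]=20·1859550+79781779=116972779  T[24][21]=21·28336+1859550=2454606  T[24][22]=22·253+28336=33902  T[24][23]=23·1+253=276
Read S(24,20) = 116972779, S(24,21) = 2454606, S(24,22) = 33902, S(24,23) = 276.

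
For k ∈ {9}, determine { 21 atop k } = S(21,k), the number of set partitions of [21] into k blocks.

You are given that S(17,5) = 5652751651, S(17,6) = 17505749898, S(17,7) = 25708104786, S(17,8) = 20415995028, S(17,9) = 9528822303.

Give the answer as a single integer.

i=18: T(18,6)=5652751651+6·17505749898=110687251039 | T(18,7)=17505749898+7·25708104786=197462483400 | T(18,8)=25708104786+8·20415995028=189036065010 | T(18,9)=20415995028+9·9528822303=106175395755
i=19: T(19,7)=110687251039+7·197462483400=1492924634839 | T(19,8)=197462483400+8·189036065010=1709751003480 | T(19,9)=189036065010+9·106175395755=1144614626805
i=20: T(20,8)=1492924634839+8·1709751003480=15170932662679 | T(20,9)=1709751003480+9·1144614626805=12011282644725
i=21: T(21,9)=15170932662679+9·12011282644725=123272476465204
Read S(21,9) = 123272476465204.

123272476465204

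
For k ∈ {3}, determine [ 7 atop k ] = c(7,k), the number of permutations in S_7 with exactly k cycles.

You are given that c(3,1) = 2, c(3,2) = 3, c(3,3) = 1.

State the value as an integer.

row 4: T[4][1]=3·2+0=6  T[4][2]=3·3+2=11  T[4][3]=3·1+3=6
row 5: T[5][1]=4·6+0=24  T[5][2]=4·11+6=50  T[5][3]=4·6+11=35
row 6: T[6][2]=5·50+24=274  T[6][3]=5·35+50=225
row 7: T[7][3]=6·225+274=1624
Read c(7,3) = 1624.

1624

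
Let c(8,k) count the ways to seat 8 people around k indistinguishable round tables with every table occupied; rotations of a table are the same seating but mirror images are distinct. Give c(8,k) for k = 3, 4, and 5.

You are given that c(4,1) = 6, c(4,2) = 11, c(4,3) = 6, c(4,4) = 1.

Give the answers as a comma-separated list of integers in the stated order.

i=5: T(5,1)=0+4·6=24 | T(5,2)=6+4·11=50 | T(5,3)=11+4·6=35 | T(5,4)=6+4·1=10 | T(5,5)=1+4·0=1
i=6: T(6,1)=0+5·24=120 | T(6,2)=24+5·50=274 | T(6,3)=50+5·35=225 | T(6,4)=35+5·10=85 | T(6,5)=10+5·1=15
i=7: T(7,2)=120+6·274=1764 | T(7,3)=274+6·225=1624 | T(7,4)=225+6·85=735 | T(7,5)=85+6·15=175
i=8: T(8,3)=1764+7·1624=13132 | T(8,4)=1624+7·735=6769 | T(8,5)=735+7·175=1960
Read c(8,3) = 13132, c(8,4) = 6769, c(8,5) = 1960.

13132, 6769, 1960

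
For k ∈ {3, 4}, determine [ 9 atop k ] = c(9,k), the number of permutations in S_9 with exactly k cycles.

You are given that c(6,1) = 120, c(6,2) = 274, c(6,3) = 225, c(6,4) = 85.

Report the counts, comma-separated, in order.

118124, 67284

row 7: T[7][1]=6·120+0=720  T[7][2]=6·274+120=1764  T[7][3]=6·225+274=1624  T[7][4]=6·85+225=735
row 8: T[8][2]=7·1764+720=13068  T[8][3]=7·1624+1764=13132  T[8][4]=7·735+1624=6769
row 9: T[9][3]=8·13132+13068=118124  T[9][4]=8·6769+13132=67284
Read c(9,3) = 118124, c(9,4) = 67284.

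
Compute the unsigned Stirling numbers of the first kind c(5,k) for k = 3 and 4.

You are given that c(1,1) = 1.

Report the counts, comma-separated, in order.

row 2: T[2][1]=1·1+0=1  T[2][2]=1·0+1=1
row 3: T[3][1]=2·1+0=2  T[3][2]=2·1+1=3  T[3][3]=2·0+1=1
row 4: T[4][2]=3·3+2=11  T[4][3]=3·1+3=6  T[4][4]=3·0+1=1
row 5: T[5][3]=4·6+11=35  T[5][4]=4·1+6=10
Read c(5,3) = 35, c(5,4) = 10.

35, 10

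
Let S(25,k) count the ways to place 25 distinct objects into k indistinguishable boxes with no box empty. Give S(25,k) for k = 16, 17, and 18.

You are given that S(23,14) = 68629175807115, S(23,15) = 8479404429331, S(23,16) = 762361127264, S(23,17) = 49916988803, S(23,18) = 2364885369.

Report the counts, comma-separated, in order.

526655161695960, 48063331393110, 3275678594925

r24: T_24,15=15×8479404429331+68629175807115=195820242247080; T_24,16=16×762361127264+8479404429331=20677182465555; T_24,17=17×49916988803+762361127264=1610949936915; T_24,18=18×2364885369+49916988803=92484925445
r25: T_25,16=16×20677182465555+195820242247080=526655161695960; T_25,17=17×1610949936915+20677182465555=48063331393110; T_25,18=18×92484925445+1610949936915=3275678594925
Read S(25,16) = 526655161695960, S(25,17) = 48063331393110, S(25,18) = 3275678594925.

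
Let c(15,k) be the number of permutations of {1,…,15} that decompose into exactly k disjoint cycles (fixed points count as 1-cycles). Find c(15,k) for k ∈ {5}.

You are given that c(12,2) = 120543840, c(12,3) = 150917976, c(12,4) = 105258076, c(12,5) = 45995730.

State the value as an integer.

r13: T_13,3=12×150917976+120543840=1931559552; T_13,4=12×105258076+150917976=1414014888; T_13,5=12×45995730+105258076=657206836
r14: T_14,4=13×1414014888+1931559552=20313753096; T_14,5=13×657206836+1414014888=9957703756
r15: T_15,5=14×9957703756+20313753096=159721605680
Read c(15,5) = 159721605680.

159721605680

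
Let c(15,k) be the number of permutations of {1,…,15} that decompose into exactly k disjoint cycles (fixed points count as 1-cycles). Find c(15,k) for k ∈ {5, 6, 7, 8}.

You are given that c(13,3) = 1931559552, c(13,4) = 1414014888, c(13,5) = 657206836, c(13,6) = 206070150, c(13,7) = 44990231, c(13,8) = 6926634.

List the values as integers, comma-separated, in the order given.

159721605680, 56663366760, 14409322928, 2681453775

row 14: T[14][4]=13·1414014888+1931559552=20313753096  T[14][5]=13·657206836+1414014888=9957703756  T[14][6]=13·206070150+657206836=3336118786  T[14][7]=13·44990231+206070150=790943153  T[14][8]=13·6926634+44990231=135036473
row 15: T[15][5]=14·9957703756+20313753096=159721605680  T[15][6]=14·3336118786+9957703756=56663366760  T[15][7]=14·790943153+3336118786=14409322928  T[15][8]=14·135036473+790943153=2681453775
Read c(15,5) = 159721605680, c(15,6) = 56663366760, c(15,7) = 14409322928, c(15,8) = 2681453775.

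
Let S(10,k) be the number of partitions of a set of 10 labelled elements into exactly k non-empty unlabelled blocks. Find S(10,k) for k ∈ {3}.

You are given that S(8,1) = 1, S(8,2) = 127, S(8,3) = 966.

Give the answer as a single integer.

9330

row 9: T[9][2]=2·127+1=255  T[9][3]=3·966+127=3025
row 10: T[10][3]=3·3025+255=9330
Read S(10,3) = 9330.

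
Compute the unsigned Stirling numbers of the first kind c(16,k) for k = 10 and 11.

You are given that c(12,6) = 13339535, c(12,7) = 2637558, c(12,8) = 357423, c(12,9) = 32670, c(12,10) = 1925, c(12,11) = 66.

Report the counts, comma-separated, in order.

i=13: T(13,7)=13339535+12·2637558=44990231 | T(13,8)=2637558+12·357423=6926634 | T(13,9)=357423+12·32670=749463 | T(13,10)=32670+12·1925=55770 | T(13,11)=1925+12·66=2717
i=14: T(14,8)=44990231+13·6926634=135036473 | T(14,9)=6926634+13·749463=16669653 | T(14,10)=749463+13·55770=1474473 | T(14,11)=55770+13·2717=91091
i=15: T(15,9)=135036473+14·16669653=368411615 | T(15,10)=16669653+14·1474473=37312275 | T(15,11)=1474473+14·91091=2749747
i=16: T(16,10)=368411615+15·37312275=928095740 | T(16,11)=37312275+15·2749747=78558480
Read c(16,10) = 928095740, c(16,11) = 78558480.

928095740, 78558480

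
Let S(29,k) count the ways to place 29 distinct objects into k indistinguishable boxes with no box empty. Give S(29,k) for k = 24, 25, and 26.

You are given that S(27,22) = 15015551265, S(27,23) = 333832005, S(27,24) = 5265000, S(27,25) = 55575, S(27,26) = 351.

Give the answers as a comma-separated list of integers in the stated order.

i=28: T(28,23)=15015551265+23·333832005=22693687380 | T(28,24)=333832005+24·5265000=460192005 | T(28,25)=5265000+25·55575=6654375 | T(28,26)=55575+26·351=64701
i=29: T(29,24)=22693687380+24·460192005=33738295500 | T(29,25)=460192005+25·6654375=626551380 | T(29,26)=6654375+26·64701=8336601
Read S(29,24) = 33738295500, S(29,25) = 626551380, S(29,26) = 8336601.

33738295500, 626551380, 8336601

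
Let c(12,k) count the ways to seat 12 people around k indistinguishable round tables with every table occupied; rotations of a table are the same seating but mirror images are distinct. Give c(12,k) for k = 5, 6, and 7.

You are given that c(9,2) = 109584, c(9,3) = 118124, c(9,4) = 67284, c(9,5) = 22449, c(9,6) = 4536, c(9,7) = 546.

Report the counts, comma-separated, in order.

r10: T_10,3=9×118124+109584=1172700; T_10,4=9×67284+118124=723680; T_10,5=9×22449+67284=269325; T_10,6=9×4536+22449=63273; T_10,7=9×546+4536=9450
r11: T_11,4=10×723680+1172700=8409500; T_11,5=10×269325+723680=3416930; T_11,6=10×63273+269325=902055; T_11,7=10×9450+63273=157773
r12: T_12,5=11×3416930+8409500=45995730; T_12,6=11×902055+3416930=13339535; T_12,7=11×157773+902055=2637558
Read c(12,5) = 45995730, c(12,6) = 13339535, c(12,7) = 2637558.

45995730, 13339535, 2637558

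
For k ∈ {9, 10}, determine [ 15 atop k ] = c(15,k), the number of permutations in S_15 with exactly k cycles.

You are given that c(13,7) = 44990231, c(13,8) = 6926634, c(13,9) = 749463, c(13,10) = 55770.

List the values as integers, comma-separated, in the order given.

368411615, 37312275

@14  (14,8):6926634·13+44990231→135036473, (14,9):749463·13+6926634→16669653, (14,10):55770·13+749463→1474473
@15  (15,9):16669653·14+135036473→368411615, (15,10):1474473·14+16669653→37312275
Read c(15,9) = 368411615, c(15,10) = 37312275.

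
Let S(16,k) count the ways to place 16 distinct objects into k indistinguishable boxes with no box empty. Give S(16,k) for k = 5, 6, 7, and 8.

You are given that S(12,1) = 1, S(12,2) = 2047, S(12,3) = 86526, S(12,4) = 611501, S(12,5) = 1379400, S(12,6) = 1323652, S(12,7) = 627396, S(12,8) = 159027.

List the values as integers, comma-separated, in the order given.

row 13: T[13][2]=2·2047+1=4095  T[13][3]=3·86526+2047=261625  T[13][4]=4·611501+86526=2532530  T[13][5]=5·1379400+611501=7508501  T[13][6]=6·1323652+1379400=9321312  T[13][7]=7·627396+1323652=5715424  T[13][8]=8·159027+627396=1899612
row 14: T[14][3]=3·261625+4095=788970  T[14][4]=4·2532530+261625=10391745  T[14][5]=5·7508501+2532530=40075035  T[14][6]=6·9321312+7508501=63436373  T[14][7]=7·5715424+9321312=49329280  T[14][8]=8·1899612+5715424=20912320
row 15: T[15][4]=4·10391745+788970=42355950  T[15][5]=5·40075035+10391745=210766920  T[15][6]=6·63436373+40075035=420693273  T[15][7]=7·49329280+63436373=408741333  T[15][8]=8·20912320+49329280=216627840
row 16: T[16][5]=5·210766920+42355950=1096190550  T[16][6]=6·420693273+210766920=2734926558  T[16][7]=7·408741333+420693273=3281882604  T[16][8]=8·216627840+408741333=2141764053
Read S(16,5) = 1096190550, S(16,6) = 2734926558, S(16,7) = 3281882604, S(16,8) = 2141764053.

1096190550, 2734926558, 3281882604, 2141764053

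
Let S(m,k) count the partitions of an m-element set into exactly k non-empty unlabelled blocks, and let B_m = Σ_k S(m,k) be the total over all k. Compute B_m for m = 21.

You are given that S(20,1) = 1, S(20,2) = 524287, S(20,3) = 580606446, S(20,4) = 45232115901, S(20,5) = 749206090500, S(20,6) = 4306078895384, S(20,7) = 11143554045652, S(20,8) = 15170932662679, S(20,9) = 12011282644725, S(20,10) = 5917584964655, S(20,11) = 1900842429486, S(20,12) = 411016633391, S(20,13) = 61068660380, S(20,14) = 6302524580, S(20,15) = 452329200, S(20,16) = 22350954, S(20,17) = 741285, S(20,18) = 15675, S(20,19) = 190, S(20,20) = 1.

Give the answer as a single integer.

474869816156751

row 21: T[21][1]=1·1+0=1  T[21][2]=2·524287+1=1048575  T[21][3]=3·580606446+524287=1742343625  T[21][4]=4·45232115901+580606446=181509070050  T[21][5]=5·749206090500+45232115901=3791262568401  T[21][6]=6·4306078895384+749206090500=26585679462804  T[21][7]=7·11143554045652+4306078895384=82310957214948  T[21][8]=8·15170932662679+11143554045652=132511015347084  T[21][9]=9·12011282644725+15170932662679=123272476465204  T[21][10]=10·5917584964655+12011282644725=71187132291275  T[21][11]=11·1900842429486+5917584964655=26826851689001  T[21][12]=12·411016633391+1900842429486=6833042030178  T[21][13]=13·61068660380+411016633391=1204909218331  T[21][14]=14·6302524580+61068660380=149304004500  T[21][15]=15·452329200+6302524580=13087462580  T[21][16]=16·22350954+452329200=809944464  T[21][17]=17·741285+22350954=34952799  T[21][18]=18·15675+741285=1023435  T[21][19]=19·190+15675=19285  T[21][20]=20·1+190=210  T[21][21]=21·0+1=1
B_21 = ΣS(21,k) = 1+1048575+1742343625+181509070050+3791262568401+26585679462804+82310957214948+132511015347084+123272476465204+71187132291275+26826851689001+6833042030178+1204909218331+149304004500+13087462580+809944464+34952799+1023435+19285+210+1 = 474869816156751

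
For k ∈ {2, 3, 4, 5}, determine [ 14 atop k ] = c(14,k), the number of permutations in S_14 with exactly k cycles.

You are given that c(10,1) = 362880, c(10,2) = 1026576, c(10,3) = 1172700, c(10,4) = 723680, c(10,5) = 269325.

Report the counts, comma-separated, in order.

19802759040, 26596717056, 20313753096, 9957703756

r11: T_11,1=10×362880+0=3628800; T_11,2=10×1026576+362880=10628640; T_11,3=10×1172700+1026576=12753576; T_11,4=10×723680+1172700=8409500; T_11,5=10×269325+723680=3416930
r12: T_12,1=11×3628800+0=39916800; T_12,2=11×10628640+3628800=120543840; T_12,3=11×12753576+10628640=150917976; T_12,4=11×8409500+12753576=105258076; T_12,5=11×3416930+8409500=45995730
r13: T_13,1=12×39916800+0=479001600; T_13,2=12×120543840+39916800=1486442880; T_13,3=12×150917976+120543840=1931559552; T_13,4=12×105258076+150917976=1414014888; T_13,5=12×45995730+105258076=657206836
r14: T_14,2=13×1486442880+479001600=19802759040; T_14,3=13×1931559552+1486442880=26596717056; T_14,4=13×1414014888+1931559552=20313753096; T_14,5=13×657206836+1414014888=9957703756
Read c(14,2) = 19802759040, c(14,3) = 26596717056, c(14,4) = 20313753096, c(14,5) = 9957703756.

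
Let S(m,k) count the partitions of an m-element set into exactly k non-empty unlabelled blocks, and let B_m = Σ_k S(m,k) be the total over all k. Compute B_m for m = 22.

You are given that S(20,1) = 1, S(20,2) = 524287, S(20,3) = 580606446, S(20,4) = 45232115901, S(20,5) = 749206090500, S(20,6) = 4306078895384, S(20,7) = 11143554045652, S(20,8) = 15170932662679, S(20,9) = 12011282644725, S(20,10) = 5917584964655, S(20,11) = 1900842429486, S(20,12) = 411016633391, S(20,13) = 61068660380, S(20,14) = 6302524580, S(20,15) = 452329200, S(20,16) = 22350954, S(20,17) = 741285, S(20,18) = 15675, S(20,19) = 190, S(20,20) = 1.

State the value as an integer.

[21] T[21,1]:1*1+0=1 · T[21,2]:2*524287+1=1048575 · T[21,3]:3*580606446+524287=1742343625 · T[21,4]:4*45232115901+580606446=181509070050 · T[21,5]:5*749206090500+45232115901=3791262568401 · T[21,6]:6*4306078895384+749206090500=26585679462804 · T[21,7]:7*11143554045652+4306078895384=82310957214948 · T[21,8]:8*15170932662679+11143554045652=132511015347084 · T[21,9]:9*12011282644725+15170932662679=123272476465204 · T[21,10]:10*5917584964655+12011282644725=71187132291275 · T[21,11]:11*1900842429486+5917584964655=26826851689001 · T[21,12]:12*411016633391+1900842429486=6833042030178 · T[21,13]:13*61068660380+411016633391=1204909218331 · T[21,14]:14*6302524580+61068660380=149304004500 · T[21,15]:15*452329200+6302524580=13087462580 · T[21,16]:16*22350954+452329200=809944464 · T[21,17]:17*741285+22350954=34952799 · T[21,18]:18*15675+741285=1023435 · T[21,19]:19*190+15675=19285 · T[21,20]:20*1+190=210 · T[21,21]:21*0+1=1
[22] T[22,1]:1*1+0=1 · T[22,2]:2*1048575+1=2097151 · T[22,3]:3*1742343625+1048575=5228079450 · T[22,4]:4*181509070050+1742343625=727778623825 · T[22,5]:5*3791262568401+181509070050=19137821912055 · T[22,6]:6*26585679462804+3791262568401=163305339345225 · T[22,7]:7*82310957214948+26585679462804=602762379967440 · T[22,8]:8*132511015347084+82310957214948=1142399079991620 · T[22,9]:9*123272476465204+132511015347084=1241963303533920 · T[22,10]:10*71187132291275+123272476465204=835143799377954 · T[22,11]:11*26826851689001+71187132291275=366282500870286 · T[22,12]:12*6833042030178+26826851689001=108823356051137 · T[22,13]:13*1204909218331+6833042030178=22496861868481 · T[22,14]:14*149304004500+1204909218331=3295165281331 · T[22,15]:15*13087462580+149304004500=345615943200 · T[22,16]:16*809944464+13087462580=26046574004 · T[22,17]:17*34952799+809944464=1404142047 · T[22,18]:18*1023435+34952799=53374629 · T[22,19]:19*19285+1023435=1389850 · T[22,20]:20*210+19285=23485 · T[22,21]:21*1+210=231 · T[22,22]:22*0+1=1
B_22 = ΣS(22,k) = 1+2097151+5228079450+727778623825+19137821912055+163305339345225+602762379967440+1142399079991620+1241963303533920+835143799377954+366282500870286+108823356051137+22496861868481+3295165281331+345615943200+26046574004+1404142047+53374629+1389850+23485+231+1 = 4506715738447323

4506715738447323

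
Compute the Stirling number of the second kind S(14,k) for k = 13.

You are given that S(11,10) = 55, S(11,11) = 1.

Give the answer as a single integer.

row 12: T[12][11]=11·1+55=66  T[12][12]=12·0+1=1
row 13: T[13][12]=12·1+66=78  T[13][13]=13·0+1=1
row 14: T[14][13]=13·1+78=91
Read S(14,13) = 91.

91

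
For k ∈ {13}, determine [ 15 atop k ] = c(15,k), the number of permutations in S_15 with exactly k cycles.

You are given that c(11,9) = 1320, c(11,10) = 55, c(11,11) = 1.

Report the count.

@12  (12,10):55·11+1320→1925, (12,11):1·11+55→66, (12,12):0·11+1→1
@13  (13,11):66·12+1925→2717, (13,12):1·12+66→78, (13,13):0·12+1→1
@14  (14,12):78·13+2717→3731, (14,13):1·13+78→91
@15  (15,13):91·14+3731→5005
Read c(15,13) = 5005.

5005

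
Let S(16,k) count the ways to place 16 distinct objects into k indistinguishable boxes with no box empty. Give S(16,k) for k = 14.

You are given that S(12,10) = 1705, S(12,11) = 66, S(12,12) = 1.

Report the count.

6020

[13] T[13,11]:11*66+1705=2431 · T[13,12]:12*1+66=78 · T[13,13]:13*0+1=1
[14] T[14,12]:12*78+2431=3367 · T[14,13]:13*1+78=91 · T[14,14]:14*0+1=1
[15] T[15,13]:13*91+3367=4550 · T[15,14]:14*1+91=105
[16] T[16,14]:14*105+4550=6020
Read S(16,14) = 6020.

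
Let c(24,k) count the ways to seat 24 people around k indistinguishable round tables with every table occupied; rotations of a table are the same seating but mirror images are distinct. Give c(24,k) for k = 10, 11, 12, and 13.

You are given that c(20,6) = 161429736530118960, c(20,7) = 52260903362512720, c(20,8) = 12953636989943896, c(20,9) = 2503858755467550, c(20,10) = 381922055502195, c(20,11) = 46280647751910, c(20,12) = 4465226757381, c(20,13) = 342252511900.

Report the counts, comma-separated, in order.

220984454979433717396, 33081711368574204996, 4070384057007569521, 413356714301314056

i=21: T(21,7)=161429736530118960+20·52260903362512720=1206647803780373360 | T(21,8)=52260903362512720+20·12953636989943896=311333643161390640 | T(21,9)=12953636989943896+20·2503858755467550=63030812099294896 | T(21,10)=2503858755467550+20·381922055502195=10142299865511450 | T(21,11)=381922055502195+20·46280647751910=1307535010540395 | T(21,12)=46280647751910+20·4465226757381=135585182899530 | T(21,13)=4465226757381+20·342252511900=11310276995381
i=22: T(22,8)=1206647803780373360+21·311333643161390640=7744654310169576800 | T(22,9)=311333643161390640+21·63030812099294896=1634980697246583456 | T(22,10)=63030812099294896+21·10142299865511450=276019109275035346 | T(22,11)=10142299865511450+21·1307535010540395=37600535086859745 | T(22,12)=1307535010540395+21·135585182899530=4154823851430525 | T(22,13)=135585182899530+21·11310276995381=373100999802531
i=23: T(23,9)=7744654310169576800+22·1634980697246583456=43714229649594412832 | T(23,10)=1634980697246583456+22·276019109275035346=7707401101297361068 | T(23,11)=276019109275035346+22·37600535086859745=1103230881185949736 | T(23,12)=37600535086859745+22·4154823851430525=129006659818331295 | T(23,13)=4154823851430525+22·373100999802531=12363045847086207
i=24: T(24,10)=43714229649594412832+23·7707401101297361068=220984454979433717396 | T(24,11)=7707401101297361068+23·1103230881185949736=33081711368574204996 | T(24,12)=1103230881185949736+23·129006659818331295=4070384057007569521 | T(24,13)=129006659818331295+23·12363045847086207=413356714301314056
Read c(24,10) = 220984454979433717396, c(24,11) = 33081711368574204996, c(24,12) = 4070384057007569521, c(24,13) = 413356714301314056.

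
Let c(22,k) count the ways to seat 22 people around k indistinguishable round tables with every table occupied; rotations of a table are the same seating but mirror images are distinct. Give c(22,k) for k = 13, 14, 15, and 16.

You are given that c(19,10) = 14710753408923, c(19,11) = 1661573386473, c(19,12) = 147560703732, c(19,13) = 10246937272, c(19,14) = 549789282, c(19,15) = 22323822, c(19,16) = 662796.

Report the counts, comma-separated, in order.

i=20: T(20,11)=14710753408923+19·1661573386473=46280647751910 | T(20,12)=1661573386473+19·147560703732=4465226757381 | T(20,13)=147560703732+19·10246937272=342252511900 | T(20,14)=10246937272+19·549789282=20692933630 | T(20,15)=549789282+19·22323822=973941900 | T(20,16)=22323822+19·662796=34916946
i=21: T(21,12)=46280647751910+20·4465226757381=135585182899530 | T(21,13)=4465226757381+20·342252511900=11310276995381 | T(21,14)=342252511900+20·20692933630=756111184500 | T(21,15)=20692933630+20·973941900=40171771630 | T(21,16)=973941900+20·34916946=1672280820
i=22: T(22,13)=135585182899530+21·11310276995381=373100999802531 | T(22,14)=11310276995381+21·756111184500=27188611869881 | T(22,15)=756111184500+21·40171771630=1599718388730 | T(22,16)=40171771630+21·1672280820=75289668850
Read c(22,13) = 373100999802531, c(22,14) = 27188611869881, c(22,15) = 1599718388730, c(22,16) = 75289668850.

373100999802531, 27188611869881, 1599718388730, 75289668850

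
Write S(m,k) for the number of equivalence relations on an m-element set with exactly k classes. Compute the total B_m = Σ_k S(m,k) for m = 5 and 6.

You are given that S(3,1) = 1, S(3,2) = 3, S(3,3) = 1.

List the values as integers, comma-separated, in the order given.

r4: T_4,1=1×1+0=1; T_4,2=2×3+1=7; T_4,3=3×1+3=6; T_4,4=4×0+1=1
r5: T_5,1=1×1+0=1; T_5,2=2×7+1=15; T_5,3=3×6+7=25; T_5,4=4×1+6=10; T_5,5=5×0+1=1
r6: T_6,1=1×1+0=1; T_6,2=2×15+1=31; T_6,3=3×25+15=90; T_6,4=4×10+25=65; T_6,5=5×1+10=15; T_6,6=6×0+1=1
B_5 = ΣS(5,k) = 1+15+25+10+1 = 52
B_6 = ΣS(6,k) = 1+31+90+65+15+1 = 203

52, 203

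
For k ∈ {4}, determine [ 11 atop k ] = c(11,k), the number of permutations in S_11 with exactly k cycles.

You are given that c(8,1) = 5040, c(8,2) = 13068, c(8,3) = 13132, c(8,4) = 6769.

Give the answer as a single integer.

i=9: T(9,2)=5040+8·13068=109584 | T(9,3)=13068+8·13132=118124 | T(9,4)=13132+8·6769=67284
i=10: T(10,3)=109584+9·118124=1172700 | T(10,4)=118124+9·67284=723680
i=11: T(11,4)=1172700+10·723680=8409500
Read c(11,4) = 8409500.

8409500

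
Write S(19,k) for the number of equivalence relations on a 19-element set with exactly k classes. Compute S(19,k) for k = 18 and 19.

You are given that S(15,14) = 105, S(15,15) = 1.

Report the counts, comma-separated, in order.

row 16: T[16][15]=15·1+105=120  T[16][16]=16·0+1=1
row 17: T[17][16]=16·1+120=136  T[17][17]=17·0+1=1
row 18: T[18][17]=17·1+136=153  T[18][18]=18·0+1=1
row 19: T[19][18]=18·1+153=171  T[19][19]=19·0+1=1
Read S(19,18) = 171, S(19,19) = 1.

171, 1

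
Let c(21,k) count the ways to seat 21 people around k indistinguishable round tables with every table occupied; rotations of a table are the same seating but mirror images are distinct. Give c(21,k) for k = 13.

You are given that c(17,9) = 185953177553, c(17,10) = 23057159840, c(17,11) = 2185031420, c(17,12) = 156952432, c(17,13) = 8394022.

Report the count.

[18] T[18,10]:17*23057159840+185953177553=577924894833 · T[18,11]:17*2185031420+23057159840=60202693980 · T[18,12]:17*156952432+2185031420=4853222764 · T[18,13]:17*8394022+156952432=299650806
[19] T[19,11]:18*60202693980+577924894833=1661573386473 · T[19,12]:18*4853222764+60202693980=147560703732 · T[19,13]:18*299650806+4853222764=10246937272
[20] T[20,12]:19*147560703732+1661573386473=4465226757381 · T[20,13]:19*10246937272+147560703732=342252511900
[21] T[21,13]:20*342252511900+4465226757381=11310276995381
Read c(21,13) = 11310276995381.

11310276995381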